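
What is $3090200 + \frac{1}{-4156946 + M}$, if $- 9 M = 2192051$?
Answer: $\frac{122386026762991}{39604565} \approx 3.0902 \cdot 10^{6}$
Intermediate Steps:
$M = - \frac{2192051}{9}$ ($M = \left(- \frac{1}{9}\right) 2192051 = - \frac{2192051}{9} \approx -2.4356 \cdot 10^{5}$)
$3090200 + \frac{1}{-4156946 + M} = 3090200 + \frac{1}{-4156946 - \frac{2192051}{9}} = 3090200 + \frac{1}{- \frac{39604565}{9}} = 3090200 - \frac{9}{39604565} = \frac{122386026762991}{39604565}$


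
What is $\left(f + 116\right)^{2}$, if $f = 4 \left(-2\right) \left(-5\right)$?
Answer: $24336$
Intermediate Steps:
$f = 40$ ($f = \left(-8\right) \left(-5\right) = 40$)
$\left(f + 116\right)^{2} = \left(40 + 116\right)^{2} = 156^{2} = 24336$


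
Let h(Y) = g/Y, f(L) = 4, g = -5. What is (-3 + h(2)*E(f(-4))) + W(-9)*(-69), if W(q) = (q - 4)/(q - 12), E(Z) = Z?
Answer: -390/7 ≈ -55.714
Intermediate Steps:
W(q) = (-4 + q)/(-12 + q)
h(Y) = -5/Y
(-3 + h(2)*E(f(-4))) + W(-9)*(-69) = (-3 - 5/2*4) + ((-4 - 9)/(-12 - 9))*(-69) = (-3 - 5*½*4) + (-13/(-21))*(-69) = (-3 - 5/2*4) - 1/21*(-13)*(-69) = (-3 - 10) + (13/21)*(-69) = -13 - 299/7 = -390/7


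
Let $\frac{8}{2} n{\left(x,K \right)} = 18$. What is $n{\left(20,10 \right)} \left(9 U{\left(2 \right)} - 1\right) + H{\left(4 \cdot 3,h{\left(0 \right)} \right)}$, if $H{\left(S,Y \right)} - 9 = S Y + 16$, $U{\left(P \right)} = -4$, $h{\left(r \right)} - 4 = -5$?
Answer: $- \frac{307}{2} \approx -153.5$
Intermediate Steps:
$h{\left(r \right)} = -1$ ($h{\left(r \right)} = 4 - 5 = -1$)
$n{\left(x,K \right)} = \frac{9}{2}$ ($n{\left(x,K \right)} = \frac{1}{4} \cdot 18 = \frac{9}{2}$)
$H{\left(S,Y \right)} = 25 + S Y$ ($H{\left(S,Y \right)} = 9 + \left(S Y + 16\right) = 9 + \left(16 + S Y\right) = 25 + S Y$)
$n{\left(20,10 \right)} \left(9 U{\left(2 \right)} - 1\right) + H{\left(4 \cdot 3,h{\left(0 \right)} \right)} = \frac{9 \left(9 \left(-4\right) - 1\right)}{2} + \left(25 + 4 \cdot 3 \left(-1\right)\right) = \frac{9 \left(-36 - 1\right)}{2} + \left(25 + 12 \left(-1\right)\right) = \frac{9}{2} \left(-37\right) + \left(25 - 12\right) = - \frac{333}{2} + 13 = - \frac{307}{2}$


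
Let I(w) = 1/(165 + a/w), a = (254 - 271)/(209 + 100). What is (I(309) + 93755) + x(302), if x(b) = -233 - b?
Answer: 1468620416041/15754348 ≈ 93220.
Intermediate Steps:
a = -17/309 ≈ -0.055016
I(w) = 1/(165 - 17/(309*w))
(I(309) + 93755) + x(302) = (309*309/(-17 + 50985*309) + 93755) + (-233 - 1*302) = (309*309/(-17 + 15754365) + 93755) + (-233 - 302) = (309*309/15754348 + 93755) - 535 = (309*309*(1/15754348) + 93755) - 535 = (95481/15754348 + 93755) - 535 = 1477048992221/15754348 - 535 = 1468620416041/15754348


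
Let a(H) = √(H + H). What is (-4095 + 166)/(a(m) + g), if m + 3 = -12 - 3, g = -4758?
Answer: 3115697/3773100 + 3929*I/3773100 ≈ 0.82577 + 0.0010413*I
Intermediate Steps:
m = -18 (m = -3 + (-12 - 3) = -3 - 15 = -18)
a(H) = √2*√H (a(H) = √(2*H) = √2*√H)
(-4095 + 166)/(a(m) + g) = (-4095 + 166)/(√2*√(-18) - 4758) = -3929/(√2*(3*I*√2) - 4758) = -3929/(6*I - 4758) = -3929*(-4758 - 6*I)/22638600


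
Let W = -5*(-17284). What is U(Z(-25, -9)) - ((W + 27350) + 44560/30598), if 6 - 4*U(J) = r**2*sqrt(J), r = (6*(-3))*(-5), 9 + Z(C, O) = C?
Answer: -3481133123/30598 - 2025*I*sqrt(34) ≈ -1.1377e+5 - 11808.0*I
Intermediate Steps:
Z(C, O) = -9 + C
W = 86420
r = 90 (r = -18*(-5) = 90)
U(J) = 3/2 - 2025*sqrt(J) (U(J) = 3/2 - 90**2*sqrt(J)/4 = 3/2 - 2025*sqrt(J))
U(Z(-25, -9)) - ((W + 27350) + 44560/30598) = (3/2 - 2025*sqrt(-9 - 25)) - ((86420 + 27350) + 44560/30598) = (3/2 - 2025*I*sqrt(34)) - (113770 + 44560*(1/30598)) = (3/2 - 2025*I*sqrt(34)) - (113770 + 22280/15299) = (3/2 - 2025*I*sqrt(34)) - 1*1740589510/15299 = (3/2 - 2025*I*sqrt(34)) - 1740589510/15299 = -3481133123/30598 - 2025*I*sqrt(34)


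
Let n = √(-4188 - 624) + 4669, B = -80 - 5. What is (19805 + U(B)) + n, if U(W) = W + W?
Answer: 24304 + 2*I*√1203 ≈ 24304.0 + 69.369*I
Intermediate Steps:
B = -85
U(W) = 2*W
n = 4669 + 2*I*√1203 (n = √(-4812) + 4669 = 2*I*√1203 + 4669 = 4669 + 2*I*√1203 ≈ 4669.0 + 69.369*I)
(19805 + U(B)) + n = (19805 + 2*(-85)) + (4669 + 2*I*√1203) = (19805 - 170) + (4669 + 2*I*√1203) = 19635 + (4669 + 2*I*√1203) = 24304 + 2*I*√1203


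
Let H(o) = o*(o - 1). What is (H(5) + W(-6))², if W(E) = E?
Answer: 196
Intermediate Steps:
H(o) = o*(-1 + o)
(H(5) + W(-6))² = (5*(-1 + 5) - 6)² = (5*4 - 6)² = (20 - 6)² = 14² = 196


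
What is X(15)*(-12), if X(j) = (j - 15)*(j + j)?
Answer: 0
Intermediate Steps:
X(j) = 2*j*(-15 + j) (X(j) = (-15 + j)*(2*j) = 2*j*(-15 + j))
X(15)*(-12) = (2*15*(-15 + 15))*(-12) = (2*15*0)*(-12) = 0*(-12) = 0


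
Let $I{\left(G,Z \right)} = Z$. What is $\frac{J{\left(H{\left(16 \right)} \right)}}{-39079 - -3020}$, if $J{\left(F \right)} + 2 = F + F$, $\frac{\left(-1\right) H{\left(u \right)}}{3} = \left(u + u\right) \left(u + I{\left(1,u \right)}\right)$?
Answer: $\frac{6146}{36059} \approx 0.17044$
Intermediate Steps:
$H{\left(u \right)} = - 12 u^{2}$ ($H{\left(u \right)} = - 3 \left(u + u\right) \left(u + u\right) = - 3 \cdot 2 u 2 u = - 3 \cdot 4 u^{2} = - 12 u^{2}$)
$J{\left(F \right)} = -2 + 2 F$ ($J{\left(F \right)} = -2 + \left(F + F\right) = -2 + 2 F$)
$\frac{J{\left(H{\left(16 \right)} \right)}}{-39079 - -3020} = \frac{-2 + 2 \left(- 12 \cdot 16^{2}\right)}{-39079 - -3020} = \frac{-2 + 2 \left(\left(-12\right) 256\right)}{-39079 + 3020} = \frac{-2 + 2 \left(-3072\right)}{-36059} = \left(-2 - 6144\right) \left(- \frac{1}{36059}\right) = \left(-6146\right) \left(- \frac{1}{36059}\right) = \frac{6146}{36059}$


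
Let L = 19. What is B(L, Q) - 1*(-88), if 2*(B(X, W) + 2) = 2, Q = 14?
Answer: 87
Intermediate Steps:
B(X, W) = -1 (B(X, W) = -2 + (1/2)*2 = -2 + 1 = -1)
B(L, Q) - 1*(-88) = -1 - 1*(-88) = -1 + 88 = 87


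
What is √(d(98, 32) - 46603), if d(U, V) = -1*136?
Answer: I*√46739 ≈ 216.19*I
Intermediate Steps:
d(U, V) = -136
√(d(98, 32) - 46603) = √(-136 - 46603) = √(-46739) = I*√46739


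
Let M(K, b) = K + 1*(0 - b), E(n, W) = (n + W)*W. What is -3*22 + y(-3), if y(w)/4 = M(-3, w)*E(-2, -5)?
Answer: -66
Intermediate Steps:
E(n, W) = W*(W + n) (E(n, W) = (W + n)*W = W*(W + n))
M(K, b) = K - b (M(K, b) = K + 1*(-b) = K - b)
y(w) = -420 - 140*w (y(w) = 4*((-3 - w)*(-5*(-5 - 2))) = 4*((-3 - w)*(-5*(-7))) = 4*((-3 - w)*35) = 4*(-105 - 35*w) = -420 - 140*w)
-3*22 + y(-3) = -3*22 + (-420 - 140*(-3)) = -66 + (-420 + 420) = -66 + 0 = -66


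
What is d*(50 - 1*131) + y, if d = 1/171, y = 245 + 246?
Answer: 9320/19 ≈ 490.53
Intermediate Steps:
y = 491
d = 1/171 ≈ 0.0058480
d*(50 - 1*131) + y = (50 - 1*131)/171 + 491 = (50 - 131)/171 + 491 = (1/171)*(-81) + 491 = -9/19 + 491 = 9320/19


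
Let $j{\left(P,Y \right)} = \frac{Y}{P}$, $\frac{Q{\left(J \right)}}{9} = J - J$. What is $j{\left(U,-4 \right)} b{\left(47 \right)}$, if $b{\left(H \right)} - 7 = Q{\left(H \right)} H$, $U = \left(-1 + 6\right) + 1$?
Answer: $- \frac{14}{3} \approx -4.6667$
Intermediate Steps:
$Q{\left(J \right)} = 0$ ($Q{\left(J \right)} = 9 \left(J - J\right) = 9 \cdot 0 = 0$)
$U = 6$ ($U = 5 + 1 = 6$)
$b{\left(H \right)} = 7$ ($b{\left(H \right)} = 7 + 0 H = 7 + 0 = 7$)
$j{\left(U,-4 \right)} b{\left(47 \right)} = - \frac{4}{6} \cdot 7 = \left(-4\right) \frac{1}{6} \cdot 7 = \left(- \frac{2}{3}\right) 7 = - \frac{14}{3}$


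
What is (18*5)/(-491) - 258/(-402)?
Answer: 15083/32897 ≈ 0.45849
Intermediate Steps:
(18*5)/(-491) - 258/(-402) = 90*(-1/491) - 258*(-1/402) = -90/491 + 43/67 = 15083/32897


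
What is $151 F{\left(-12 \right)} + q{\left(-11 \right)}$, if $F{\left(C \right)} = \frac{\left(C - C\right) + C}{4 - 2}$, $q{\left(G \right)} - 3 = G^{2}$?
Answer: $-782$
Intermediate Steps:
$q{\left(G \right)} = 3 + G^{2}$
$F{\left(C \right)} = \frac{C}{2}$ ($F{\left(C \right)} = \frac{0 + C}{2} = C \frac{1}{2} = \frac{C}{2}$)
$151 F{\left(-12 \right)} + q{\left(-11 \right)} = 151 \cdot \frac{1}{2} \left(-12\right) + \left(3 + \left(-11\right)^{2}\right) = 151 \left(-6\right) + \left(3 + 121\right) = -906 + 124 = -782$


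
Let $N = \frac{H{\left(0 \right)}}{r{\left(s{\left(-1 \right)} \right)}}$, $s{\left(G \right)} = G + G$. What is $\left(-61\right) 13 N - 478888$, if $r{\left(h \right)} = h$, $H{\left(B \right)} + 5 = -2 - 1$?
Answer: $-482060$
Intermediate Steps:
$H{\left(B \right)} = -8$ ($H{\left(B \right)} = -5 - 3 = -8$)
$s{\left(G \right)} = 2 G$
$N = 4$ ($N = - \frac{8}{2 \left(-1\right)} = - \frac{8}{-2} = \left(-8\right) \left(- \frac{1}{2}\right) = 4$)
$\left(-61\right) 13 N - 478888 = \left(-61\right) 13 \cdot 4 - 478888 = \left(-793\right) 4 - 478888 = -3172 - 478888 = -482060$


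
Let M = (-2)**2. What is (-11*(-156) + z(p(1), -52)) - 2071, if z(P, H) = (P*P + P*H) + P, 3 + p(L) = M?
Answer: -405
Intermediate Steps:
M = 4
p(L) = 1 (p(L) = -3 + 4 = 1)
z(P, H) = P + P**2 + H*P (z(P, H) = (P**2 + H*P) + P = P + P**2 + H*P)
(-11*(-156) + z(p(1), -52)) - 2071 = (-11*(-156) + 1*(1 - 52 + 1)) - 2071 = (1716 + 1*(-50)) - 2071 = (1716 - 50) - 2071 = 1666 - 2071 = -405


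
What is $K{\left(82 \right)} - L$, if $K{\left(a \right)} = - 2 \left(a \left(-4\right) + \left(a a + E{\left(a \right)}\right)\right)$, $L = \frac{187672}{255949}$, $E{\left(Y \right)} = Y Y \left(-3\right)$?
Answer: $\frac{7051719176}{255949} \approx 27551.0$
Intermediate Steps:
$E{\left(Y \right)} = - 3 Y^{2}$ ($E{\left(Y \right)} = Y^{2} \left(-3\right) = - 3 Y^{2}$)
$L = \frac{187672}{255949}$ ($L = 187672 \cdot \frac{1}{255949} = \frac{187672}{255949} \approx 0.73324$)
$K{\left(a \right)} = 4 a^{2} + 8 a$ ($K{\left(a \right)} = - 2 \left(a \left(-4\right) - \left(3 a^{2} - a a\right)\right) = - 2 \left(- 4 a + \left(a^{2} - 3 a^{2}\right)\right) = - 2 \left(- 4 a - 2 a^{2}\right) = 4 a^{2} + 8 a$)
$K{\left(82 \right)} - L = 4 \cdot 82 \left(2 + 82\right) - \frac{187672}{255949} = 4 \cdot 82 \cdot 84 - \frac{187672}{255949} = 27552 - \frac{187672}{255949} = \frac{7051719176}{255949}$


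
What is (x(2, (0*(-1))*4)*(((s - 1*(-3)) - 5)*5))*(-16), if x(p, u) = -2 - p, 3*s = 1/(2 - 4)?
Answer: -2080/3 ≈ -693.33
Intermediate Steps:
s = -⅙ (s = 1/(3*(2 - 4)) = (⅓)/(-2) = (⅓)*(-½) = -⅙ ≈ -0.16667)
(x(2, (0*(-1))*4)*(((s - 1*(-3)) - 5)*5))*(-16) = ((-2 - 1*2)*(((-⅙ - 1*(-3)) - 5)*5))*(-16) = ((-2 - 2)*(((-⅙ + 3) - 5)*5))*(-16) = -4*(17/6 - 5)*5*(-16) = -(-26)*5/3*(-16) = -4*(-65/6)*(-16) = (130/3)*(-16) = -2080/3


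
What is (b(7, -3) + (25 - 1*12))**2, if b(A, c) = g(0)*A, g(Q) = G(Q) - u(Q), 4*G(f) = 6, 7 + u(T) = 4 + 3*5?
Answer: 14641/4 ≈ 3660.3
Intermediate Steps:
u(T) = 12 (u(T) = -7 + (4 + 3*5) = -7 + (4 + 15) = -7 + 19 = 12)
G(f) = 3/2 (G(f) = (1/4)*6 = 3/2)
g(Q) = -21/2 (g(Q) = 3/2 - 1*12 = 3/2 - 12 = -21/2)
b(A, c) = -21*A/2
(b(7, -3) + (25 - 1*12))**2 = (-21/2*7 + (25 - 1*12))**2 = (-147/2 + (25 - 12))**2 = (-147/2 + 13)**2 = (-121/2)**2 = 14641/4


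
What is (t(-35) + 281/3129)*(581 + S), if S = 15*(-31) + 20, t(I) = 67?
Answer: 28549664/3129 ≈ 9124.2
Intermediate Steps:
S = -445 (S = -465 + 20 = -445)
(t(-35) + 281/3129)*(581 + S) = (67 + 281/3129)*(581 - 445) = (67 + 281*(1/3129))*136 = (67 + 281/3129)*136 = (209924/3129)*136 = 28549664/3129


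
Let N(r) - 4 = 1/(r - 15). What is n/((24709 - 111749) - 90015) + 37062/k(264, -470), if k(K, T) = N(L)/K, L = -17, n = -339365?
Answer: 11087184787807/4497197 ≈ 2.4654e+6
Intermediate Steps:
N(r) = 4 + 1/(-15 + r) (N(r) = 4 + 1/(r - 15) = 4 + 1/(-15 + r))
k(K, T) = 127/(32*K) (k(K, T) = ((-59 + 4*(-17))/(-15 - 17))/K = ((-59 - 68)/(-32))/K = (-1/32*(-127))/K = 127/(32*K))
n/((24709 - 111749) - 90015) + 37062/k(264, -470) = -339365/((24709 - 111749) - 90015) + 37062/(((127/32)/264)) = -339365/(-87040 - 90015) + 37062/(((127/32)*(1/264))) = -339365/(-177055) + 37062/(127/8448) = -339365*(-1/177055) + 37062*(8448/127) = 67873/35411 + 313099776/127 = 11087184787807/4497197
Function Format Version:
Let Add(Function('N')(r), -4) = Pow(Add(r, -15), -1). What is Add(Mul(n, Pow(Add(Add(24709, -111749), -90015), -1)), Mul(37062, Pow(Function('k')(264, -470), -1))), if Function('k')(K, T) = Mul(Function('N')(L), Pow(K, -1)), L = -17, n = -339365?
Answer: Rational(11087184787807, 4497197) ≈ 2.4654e+6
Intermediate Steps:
Function('N')(r) = Add(4, Pow(Add(-15, r), -1)) (Function('N')(r) = Add(4, Pow(Add(r, -15), -1)) = Add(4, Pow(Add(-15, r), -1)))
Function('k')(K, T) = Mul(Rational(127, 32), Pow(K, -1)) (Function('k')(K, T) = Mul(Mul(Pow(Add(-15, -17), -1), Add(-59, Mul(4, -17))), Pow(K, -1)) = Mul(Mul(Pow(-32, -1), Add(-59, -68)), Pow(K, -1)) = Mul(Mul(Rational(-1, 32), -127), Pow(K, -1)) = Mul(Rational(127, 32), Pow(K, -1)))
Add(Mul(n, Pow(Add(Add(24709, -111749), -90015), -1)), Mul(37062, Pow(Function('k')(264, -470), -1))) = Add(Mul(-339365, Pow(Add(Add(24709, -111749), -90015), -1)), Mul(37062, Pow(Mul(Rational(127, 32), Pow(264, -1)), -1))) = Add(Mul(-339365, Pow(Add(-87040, -90015), -1)), Mul(37062, Pow(Mul(Rational(127, 32), Rational(1, 264)), -1))) = Add(Mul(-339365, Pow(-177055, -1)), Mul(37062, Pow(Rational(127, 8448), -1))) = Add(Mul(-339365, Rational(-1, 177055)), Mul(37062, Rational(8448, 127))) = Add(Rational(67873, 35411), Rational(313099776, 127)) = Rational(11087184787807, 4497197)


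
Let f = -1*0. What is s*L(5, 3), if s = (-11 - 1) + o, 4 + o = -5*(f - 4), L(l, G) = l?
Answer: 20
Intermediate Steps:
f = 0
o = 16 (o = -4 - 5*(0 - 4) = -4 - 5*(-4) = -4 + 20 = 16)
s = 4 (s = (-11 - 1) + 16 = -12 + 16 = 4)
s*L(5, 3) = 4*5 = 20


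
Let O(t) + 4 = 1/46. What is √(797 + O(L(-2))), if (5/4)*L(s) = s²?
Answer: √1678034/46 ≈ 28.161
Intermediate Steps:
L(s) = 4*s²/5
O(t) = -183/46 (O(t) = -4 + 1/46 = -183/46)
√(797 + O(L(-2))) = √(797 - 183/46) = √(36479/46) = √1678034/46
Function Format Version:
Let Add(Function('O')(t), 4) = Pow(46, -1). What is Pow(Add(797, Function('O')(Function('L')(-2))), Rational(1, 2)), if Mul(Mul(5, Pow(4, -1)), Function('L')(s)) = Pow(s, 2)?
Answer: Mul(Rational(1, 46), Pow(1678034, Rational(1, 2))) ≈ 28.161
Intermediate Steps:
Function('L')(s) = Mul(Rational(4, 5), Pow(s, 2))
Function('O')(t) = Rational(-183, 46) (Function('O')(t) = Add(-4, Pow(46, -1)) = Add(-4, Rational(1, 46)) = Rational(-183, 46))
Pow(Add(797, Function('O')(Function('L')(-2))), Rational(1, 2)) = Pow(Add(797, Rational(-183, 46)), Rational(1, 2)) = Pow(Rational(36479, 46), Rational(1, 2)) = Mul(Rational(1, 46), Pow(1678034, Rational(1, 2)))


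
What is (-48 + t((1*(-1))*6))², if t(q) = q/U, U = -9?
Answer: 20164/9 ≈ 2240.4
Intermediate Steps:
t(q) = -q/9 (t(q) = q/(-9) = q*(-⅑) = -q/9)
(-48 + t((1*(-1))*6))² = (-48 - 1*(-1)*6/9)² = (-48 - (-1)*6/9)² = (-48 - ⅑*(-6))² = (-48 + ⅔)² = (-142/3)² = 20164/9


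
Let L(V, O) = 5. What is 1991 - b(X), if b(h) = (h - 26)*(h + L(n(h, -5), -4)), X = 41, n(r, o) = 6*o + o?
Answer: 1301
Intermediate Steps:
n(r, o) = 7*o
b(h) = (-26 + h)*(5 + h) (b(h) = (h - 26)*(h + 5) = (-26 + h)*(5 + h))
1991 - b(X) = 1991 - (-130 + 41² - 21*41) = 1991 - (-130 + 1681 - 861) = 1991 - 1*690 = 1991 - 690 = 1301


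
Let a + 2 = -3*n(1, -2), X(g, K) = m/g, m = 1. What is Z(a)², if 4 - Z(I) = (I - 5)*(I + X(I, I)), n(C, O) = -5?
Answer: 1710864/169 ≈ 10123.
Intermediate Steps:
X(g, K) = 1/g
a = 13 (a = -2 - 3*(-5) = -2 + 15 = 13)
Z(I) = 4 - (-5 + I)*(I + 1/I) (Z(I) = 4 - (I - 5)*(I + 1/I) = 4 - (-5 + I)*(I + 1/I))
Z(a)² = (3 - 1*13² + 5*13 + 5/13)² = (3 - 1*169 + 65 + 5*(1/13))² = (3 - 169 + 65 + 5/13)² = (-1308/13)² = 1710864/169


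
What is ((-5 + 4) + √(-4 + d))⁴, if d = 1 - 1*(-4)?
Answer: 0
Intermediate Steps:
d = 5 (d = 1 + 4 = 5)
((-5 + 4) + √(-4 + d))⁴ = ((-5 + 4) + √(-4 + 5))⁴ = (-1 + √1)⁴ = (-1 + 1)⁴ = 0⁴ = 0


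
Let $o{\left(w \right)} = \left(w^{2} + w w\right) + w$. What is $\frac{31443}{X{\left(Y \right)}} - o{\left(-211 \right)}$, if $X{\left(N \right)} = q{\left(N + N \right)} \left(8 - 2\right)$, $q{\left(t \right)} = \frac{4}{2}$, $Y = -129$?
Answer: $- \frac{344843}{4} \approx -86211.0$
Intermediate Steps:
$o{\left(w \right)} = w + 2 w^{2}$ ($o{\left(w \right)} = \left(w^{2} + w^{2}\right) + w = 2 w^{2} + w = w + 2 w^{2}$)
$q{\left(t \right)} = 2$ ($q{\left(t \right)} = 4 \cdot \frac{1}{2} = 2$)
$X{\left(N \right)} = 12$ ($X{\left(N \right)} = 2 \left(8 - 2\right) = 2 \cdot 6 = 12$)
$\frac{31443}{X{\left(Y \right)}} - o{\left(-211 \right)} = \frac{31443}{12} - - 211 \left(1 + 2 \left(-211\right)\right) = 31443 \cdot \frac{1}{12} - - 211 \left(1 - 422\right) = \frac{10481}{4} - \left(-211\right) \left(-421\right) = \frac{10481}{4} - 88831 = - \frac{344843}{4}$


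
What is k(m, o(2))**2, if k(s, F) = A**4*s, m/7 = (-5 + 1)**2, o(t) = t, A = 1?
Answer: 12544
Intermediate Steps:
m = 112 (m = 7*(-5 + 1)**2 = 7*(-4)**2 = 7*16 = 112)
k(s, F) = s (k(s, F) = 1**4*s = 1*s = s)
k(m, o(2))**2 = 112**2 = 12544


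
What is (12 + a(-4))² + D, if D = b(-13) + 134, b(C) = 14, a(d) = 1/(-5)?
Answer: 7181/25 ≈ 287.24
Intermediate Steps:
a(d) = -⅕
D = 148 (D = 14 + 134 = 148)
(12 + a(-4))² + D = (12 - ⅕)² + 148 = (59/5)² + 148 = 3481/25 + 148 = 7181/25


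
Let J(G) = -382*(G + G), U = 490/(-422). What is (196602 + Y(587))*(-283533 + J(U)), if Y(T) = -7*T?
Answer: -11479952009519/211 ≈ -5.4407e+10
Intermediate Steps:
U = -245/211 (U = 490*(-1/422) = -245/211 ≈ -1.1611)
J(G) = -764*G
(196602 + Y(587))*(-283533 + J(U)) = (196602 - 7*587)*(-283533 - 764*(-245/211)) = (196602 - 4109)*(-283533 + 187180/211) = 192493*(-59638283/211) = -11479952009519/211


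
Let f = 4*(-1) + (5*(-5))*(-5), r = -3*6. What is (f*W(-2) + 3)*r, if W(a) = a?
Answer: 4302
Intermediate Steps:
r = -18
f = 121 (f = -4 - 25*(-5) = -4 + 125 = 121)
(f*W(-2) + 3)*r = (121*(-2) + 3)*(-18) = (-242 + 3)*(-18) = -239*(-18) = 4302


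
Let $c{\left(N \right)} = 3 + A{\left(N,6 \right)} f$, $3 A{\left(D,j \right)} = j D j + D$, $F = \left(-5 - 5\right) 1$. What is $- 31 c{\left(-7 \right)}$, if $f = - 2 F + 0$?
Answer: $\frac{160301}{3} \approx 53434.0$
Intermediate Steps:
$F = -10$ ($F = \left(-10\right) 1 = -10$)
$A{\left(D,j \right)} = \frac{D}{3} + \frac{D j^{2}}{3}$ ($A{\left(D,j \right)} = \frac{j D j + D}{3} = \frac{D j j + D}{3} = \frac{D j^{2} + D}{3} = \frac{D + D j^{2}}{3} = \frac{D}{3} + \frac{D j^{2}}{3}$)
$f = 20$ ($f = \left(-2\right) \left(-10\right) + 0 = 20 + 0 = 20$)
$c{\left(N \right)} = 3 + \frac{740 N}{3}$ ($c{\left(N \right)} = 3 + \frac{N \left(1 + 6^{2}\right)}{3} \cdot 20 = 3 + \frac{N \left(1 + 36\right)}{3} \cdot 20 = 3 + \frac{1}{3} N 37 \cdot 20 = 3 + \frac{37 N}{3} \cdot 20 = 3 + \frac{740 N}{3}$)
$- 31 c{\left(-7 \right)} = - 31 \left(3 + \frac{740}{3} \left(-7\right)\right) = - 31 \left(3 - \frac{5180}{3}\right) = \left(-31\right) \left(- \frac{5171}{3}\right) = \frac{160301}{3}$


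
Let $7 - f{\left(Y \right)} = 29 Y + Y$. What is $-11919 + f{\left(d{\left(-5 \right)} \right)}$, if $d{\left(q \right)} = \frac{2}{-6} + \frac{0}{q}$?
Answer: $-11902$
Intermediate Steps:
$d{\left(q \right)} = - \frac{1}{3}$ ($d{\left(q \right)} = 2 \left(- \frac{1}{6}\right) + 0 = - \frac{1}{3} + 0 = - \frac{1}{3}$)
$f{\left(Y \right)} = 7 - 30 Y$ ($f{\left(Y \right)} = 7 - \left(29 Y + Y\right) = 7 - 30 Y$)
$-11919 + f{\left(d{\left(-5 \right)} \right)} = -11919 + \left(7 - -10\right) = -11919 + \left(7 + 10\right) = -11919 + 17 = -11902$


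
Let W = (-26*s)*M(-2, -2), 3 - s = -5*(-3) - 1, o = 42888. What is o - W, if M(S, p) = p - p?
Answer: 42888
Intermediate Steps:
s = -11 (s = 3 - (-5*(-3) - 1) = 3 - (15 - 1) = 3 - 1*14 = 3 - 14 = -11)
M(S, p) = 0
W = 0 (W = -26*(-11)*0 = 286*0 = 0)
o - W = 42888 - 1*0 = 42888 + 0 = 42888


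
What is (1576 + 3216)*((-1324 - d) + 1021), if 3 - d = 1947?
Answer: 7863672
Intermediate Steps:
d = -1944 (d = 3 - 1*1947 = 3 - 1947 = -1944)
(1576 + 3216)*((-1324 - d) + 1021) = (1576 + 3216)*((-1324 - 1*(-1944)) + 1021) = 4792*((-1324 + 1944) + 1021) = 4792*(620 + 1021) = 4792*1641 = 7863672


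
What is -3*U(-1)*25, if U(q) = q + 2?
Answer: -75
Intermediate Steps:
U(q) = 2 + q
-3*U(-1)*25 = -3*(2 - 1)*25 = -3*1*25 = -3*25 = -75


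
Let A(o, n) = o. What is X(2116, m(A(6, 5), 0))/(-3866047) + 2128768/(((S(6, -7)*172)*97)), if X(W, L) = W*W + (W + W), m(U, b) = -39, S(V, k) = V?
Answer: 42289577416/2103297657 ≈ 20.106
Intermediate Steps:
X(W, L) = W² + 2*W
X(2116, m(A(6, 5), 0))/(-3866047) + 2128768/(((S(6, -7)*172)*97)) = (2116*(2 + 2116))/(-3866047) + 2128768/(((6*172)*97)) = (2116*2118)*(-1/3866047) + 2128768/((1032*97)) = 4481688*(-1/3866047) + 2128768/100104 = -194856/168089 + 2128768*(1/100104) = -194856/168089 + 266096/12513 = 42289577416/2103297657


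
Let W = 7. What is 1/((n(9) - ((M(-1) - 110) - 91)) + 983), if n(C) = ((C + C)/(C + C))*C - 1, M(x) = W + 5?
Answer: 1/1180 ≈ 0.00084746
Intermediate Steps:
M(x) = 12 (M(x) = 7 + 5 = 12)
n(C) = -1 + C (n(C) = ((2*C)/((2*C)))*C - 1 = ((2*C)*(1/(2*C)))*C - 1 = 1*C - 1 = C - 1 = -1 + C)
1/((n(9) - ((M(-1) - 110) - 91)) + 983) = 1/(((-1 + 9) - ((12 - 110) - 91)) + 983) = 1/((8 - (-98 - 91)) + 983) = 1/((8 - 1*(-189)) + 983) = 1/((8 + 189) + 983) = 1/(197 + 983) = 1/1180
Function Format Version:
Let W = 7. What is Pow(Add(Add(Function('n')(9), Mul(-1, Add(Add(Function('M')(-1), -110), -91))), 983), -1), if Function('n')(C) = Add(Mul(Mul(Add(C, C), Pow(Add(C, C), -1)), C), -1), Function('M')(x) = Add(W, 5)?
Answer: Rational(1, 1180) ≈ 0.00084746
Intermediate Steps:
Function('M')(x) = 12 (Function('M')(x) = Add(7, 5) = 12)
Function('n')(C) = Add(-1, C) (Function('n')(C) = Add(Mul(Mul(Mul(2, C), Pow(Mul(2, C), -1)), C), -1) = Add(Mul(Mul(Mul(2, C), Mul(Rational(1, 2), Pow(C, -1))), C), -1) = Add(Mul(1, C), -1) = Add(C, -1) = Add(-1, C))
Pow(Add(Add(Function('n')(9), Mul(-1, Add(Add(Function('M')(-1), -110), -91))), 983), -1) = Pow(Add(Add(Add(-1, 9), Mul(-1, Add(Add(12, -110), -91))), 983), -1) = Pow(Add(Add(8, Mul(-1, Add(-98, -91))), 983), -1) = Pow(Add(Add(8, Mul(-1, -189)), 983), -1) = Pow(Add(Add(8, 189), 983), -1) = Pow(Add(197, 983), -1) = Pow(1180, -1) = Rational(1, 1180)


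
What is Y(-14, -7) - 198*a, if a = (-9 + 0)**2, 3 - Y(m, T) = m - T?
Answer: -16028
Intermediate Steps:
Y(m, T) = 3 + T - m (Y(m, T) = 3 - (m - T) = 3 + (T - m) = 3 + T - m)
a = 81 (a = (-9)**2 = 81)
Y(-14, -7) - 198*a = (3 - 7 - 1*(-14)) - 198*81 = (3 - 7 + 14) - 16038 = 10 - 16038 = -16028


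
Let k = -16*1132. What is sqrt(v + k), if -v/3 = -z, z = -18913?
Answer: 17*I*sqrt(259) ≈ 273.59*I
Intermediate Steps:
k = -18112
v = -56739 (v = -(-3)*(-18913) = -3*18913 = -56739)
sqrt(v + k) = sqrt(-56739 - 18112) = sqrt(-74851) = 17*I*sqrt(259)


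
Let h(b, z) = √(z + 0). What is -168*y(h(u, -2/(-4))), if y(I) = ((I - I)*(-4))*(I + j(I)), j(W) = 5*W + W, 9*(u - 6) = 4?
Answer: 0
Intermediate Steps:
u = 58/9 (u = 6 + (⅑)*4 = 6 + 4/9 = 58/9 ≈ 6.4444)
j(W) = 6*W
h(b, z) = √z
y(I) = 0 (y(I) = ((I - I)*(-4))*(I + 6*I) = (0*(-4))*(7*I) = 0*(7*I) = 0)
-168*y(h(u, -2/(-4))) = -168*0 = 0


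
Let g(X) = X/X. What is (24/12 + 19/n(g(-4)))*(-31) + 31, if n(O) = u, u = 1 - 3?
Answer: 527/2 ≈ 263.50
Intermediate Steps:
g(X) = 1
u = -2
n(O) = -2
(24/12 + 19/n(g(-4)))*(-31) + 31 = (24/12 + 19/(-2))*(-31) + 31 = (24*(1/12) + 19*(-½))*(-31) + 31 = (2 - 19/2)*(-31) + 31 = -15/2*(-31) + 31 = 465/2 + 31 = 527/2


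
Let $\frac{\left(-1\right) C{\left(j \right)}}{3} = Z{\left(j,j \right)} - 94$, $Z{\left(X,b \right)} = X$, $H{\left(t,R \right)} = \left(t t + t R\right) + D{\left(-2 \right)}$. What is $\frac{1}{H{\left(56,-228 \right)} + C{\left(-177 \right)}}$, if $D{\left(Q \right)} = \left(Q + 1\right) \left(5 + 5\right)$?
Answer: $- \frac{1}{8829} \approx -0.00011326$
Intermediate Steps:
$D{\left(Q \right)} = 10 + 10 Q$ ($D{\left(Q \right)} = \left(1 + Q\right) 10 = 10 + 10 Q$)
$H{\left(t,R \right)} = -10 + t^{2} + R t$ ($H{\left(t,R \right)} = \left(t t + t R\right) + \left(10 + 10 \left(-2\right)\right) = \left(t^{2} + R t\right) + \left(10 - 20\right) = \left(t^{2} + R t\right) - 10 = -10 + t^{2} + R t$)
$C{\left(j \right)} = 282 - 3 j$ ($C{\left(j \right)} = - 3 \left(j - 94\right) = - 3 \left(-94 + j\right) = 282 - 3 j$)
$\frac{1}{H{\left(56,-228 \right)} + C{\left(-177 \right)}} = \frac{1}{\left(-10 + 56^{2} - 12768\right) + \left(282 - -531\right)} = \frac{1}{\left(-10 + 3136 - 12768\right) + \left(282 + 531\right)} = \frac{1}{-9642 + 813} = \frac{1}{-8829} = - \frac{1}{8829}$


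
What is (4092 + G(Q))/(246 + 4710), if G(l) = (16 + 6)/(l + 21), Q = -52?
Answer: 63415/76818 ≈ 0.82552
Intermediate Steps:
G(l) = 22/(21 + l)
(4092 + G(Q))/(246 + 4710) = (4092 + 22/(21 - 52))/(246 + 4710) = (4092 + 22/(-31))/4956 = (4092 + 22*(-1/31))*(1/4956) = (4092 - 22/31)*(1/4956) = (126830/31)*(1/4956) = 63415/76818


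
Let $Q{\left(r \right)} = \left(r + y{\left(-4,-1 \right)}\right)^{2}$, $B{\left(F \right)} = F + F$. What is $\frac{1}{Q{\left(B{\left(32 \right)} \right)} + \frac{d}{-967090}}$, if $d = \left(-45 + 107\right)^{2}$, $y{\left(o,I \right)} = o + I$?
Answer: $\frac{483545}{1683218223} \approx 0.00028727$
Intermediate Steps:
$y{\left(o,I \right)} = I + o$
$d = 3844$ ($d = 62^{2} = 3844$)
$B{\left(F \right)} = 2 F$
$Q{\left(r \right)} = \left(-5 + r\right)^{2}$ ($Q{\left(r \right)} = \left(r - 5\right)^{2} = \left(-5 + r\right)^{2}$)
$\frac{1}{Q{\left(B{\left(32 \right)} \right)} + \frac{d}{-967090}} = \frac{1}{\left(-5 + 2 \cdot 32\right)^{2} + \frac{3844}{-967090}} = \frac{1}{\left(-5 + 64\right)^{2} + 3844 \left(- \frac{1}{967090}\right)} = \frac{1}{59^{2} - \frac{1922}{483545}} = \frac{1}{3481 - \frac{1922}{483545}} = \frac{1}{\frac{1683218223}{483545}} = \frac{483545}{1683218223}$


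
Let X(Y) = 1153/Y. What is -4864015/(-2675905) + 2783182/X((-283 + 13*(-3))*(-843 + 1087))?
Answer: -117027516181369197/617063693 ≈ -1.8965e+8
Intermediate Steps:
-4864015/(-2675905) + 2783182/X((-283 + 13*(-3))*(-843 + 1087)) = -4864015/(-2675905) + 2783182/((1153/(((-283 + 13*(-3))*(-843 + 1087))))) = -4864015*(-1/2675905) + 2783182/((1153/(((-283 - 39)*244)))) = 972803/535181 + 2783182/((1153/((-322*244)))) = 972803/535181 + 2783182/((1153/(-78568))) = 972803/535181 + 2783182/((1153*(-1/78568))) = 972803/535181 + 2783182/(-1153/78568) = 972803/535181 + 2783182*(-78568/1153) = 972803/535181 - 218669043376/1153 = -117027516181369197/617063693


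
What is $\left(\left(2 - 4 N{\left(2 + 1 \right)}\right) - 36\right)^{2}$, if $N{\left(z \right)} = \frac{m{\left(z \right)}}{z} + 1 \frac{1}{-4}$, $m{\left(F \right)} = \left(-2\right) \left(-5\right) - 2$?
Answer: $\frac{17161}{9} \approx 1906.8$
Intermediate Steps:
$m{\left(F \right)} = 8$ ($m{\left(F \right)} = 10 - 2 = 8$)
$N{\left(z \right)} = - \frac{1}{4} + \frac{8}{z}$ ($N{\left(z \right)} = \frac{8}{z} + 1 \frac{1}{-4} = \frac{8}{z} + 1 \left(- \frac{1}{4}\right) = \frac{8}{z} - \frac{1}{4} = - \frac{1}{4} + \frac{8}{z}$)
$\left(\left(2 - 4 N{\left(2 + 1 \right)}\right) - 36\right)^{2} = \left(\left(2 - 4 \frac{32 - \left(2 + 1\right)}{4 \left(2 + 1\right)}\right) - 36\right)^{2} = \left(\left(2 - 4 \frac{32 - 3}{4 \cdot 3}\right) - 36\right)^{2} = \left(\left(2 - 4 \cdot \frac{1}{4} \cdot \frac{1}{3} \left(32 - 3\right)\right) - 36\right)^{2} = \left(\left(2 - 4 \cdot \frac{1}{4} \cdot \frac{1}{3} \cdot 29\right) - 36\right)^{2} = \left(\left(2 - \frac{29}{3}\right) - 36\right)^{2} = \left(- \frac{23}{3} - 36\right)^{2} = \left(- \frac{131}{3}\right)^{2} = \frac{17161}{9}$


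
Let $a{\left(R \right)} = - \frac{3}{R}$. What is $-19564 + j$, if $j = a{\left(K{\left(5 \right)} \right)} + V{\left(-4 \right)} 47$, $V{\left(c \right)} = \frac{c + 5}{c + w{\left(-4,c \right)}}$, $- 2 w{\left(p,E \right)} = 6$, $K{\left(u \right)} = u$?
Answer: $- \frac{684996}{35} \approx -19571.0$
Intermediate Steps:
$w{\left(p,E \right)} = -3$ ($w{\left(p,E \right)} = \left(- \frac{1}{2}\right) 6 = -3$)
$V{\left(c \right)} = \frac{5 + c}{-3 + c}$ ($V{\left(c \right)} = \frac{c + 5}{c - 3} = \frac{5 + c}{-3 + c}$)
$j = - \frac{256}{35}$ ($j = - \frac{3}{5} + \frac{5 - 4}{-3 - 4} \cdot 47 = \left(-3\right) \frac{1}{5} + \frac{1}{-7} \cdot 1 \cdot 47 = - \frac{3}{5} + \left(- \frac{1}{7}\right) 1 \cdot 47 = - \frac{3}{5} - \frac{47}{7} = - \frac{256}{35} \approx -7.3143$)
$-19564 + j = -19564 - \frac{256}{35} = - \frac{684996}{35}$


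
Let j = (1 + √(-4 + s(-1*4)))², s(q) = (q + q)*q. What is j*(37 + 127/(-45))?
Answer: 44602/45 + 6152*√7/45 ≈ 1352.9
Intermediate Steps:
s(q) = 2*q² (s(q) = (2*q)*q = 2*q²)
j = (1 + 2*√7)² (j = (1 + √(-4 + 2*(-1*4)²))² = (1 + √(-4 + 2*(-4)²))² = (1 + √(-4 + 2*16))² = (1 + √(-4 + 32))² = (1 + √28)² = (1 + 2*√7)² ≈ 39.583)
j*(37 + 127/(-45)) = (29 + 4*√7)*(37 + 127/(-45)) = (29 + 4*√7)*(37 + 127*(-1/45)) = (29 + 4*√7)*(37 - 127/45) = (29 + 4*√7)*(1538/45) = 44602/45 + 6152*√7/45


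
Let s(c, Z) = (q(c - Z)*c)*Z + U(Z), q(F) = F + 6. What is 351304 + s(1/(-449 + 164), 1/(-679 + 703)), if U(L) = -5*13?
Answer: 5477642439223/15595200 ≈ 3.5124e+5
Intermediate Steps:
U(L) = -65
q(F) = 6 + F
s(c, Z) = -65 + Z*c*(6 + c - Z) (s(c, Z) = ((6 + (c - Z))*c)*Z - 65 = ((6 + c - Z)*c)*Z - 65 = (c*(6 + c - Z))*Z - 65 = Z*c*(6 + c - Z) - 65 = -65 + Z*c*(6 + c - Z))
351304 + s(1/(-449 + 164), 1/(-679 + 703)) = 351304 + (-65 + (6 + 1/(-449 + 164) - 1/(-679 + 703))/((-679 + 703)*(-449 + 164))) = 351304 + (-65 + (6 + 1/(-285) - 1/24)/(24*(-285))) = 351304 + (-65 + (1/24)*(-1/285)*(6 - 1/285 - 1*1/24)) = 351304 + (-65 + (1/24)*(-1/285)*(6 - 1/285 - 1/24)) = 351304 + (-65 + (1/24)*(-1/285)*(13577/2280)) = 351304 + (-65 - 13577/15595200) = 351304 - 1013701577/15595200 = 5477642439223/15595200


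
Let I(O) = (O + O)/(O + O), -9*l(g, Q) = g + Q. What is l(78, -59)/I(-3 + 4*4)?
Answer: -19/9 ≈ -2.1111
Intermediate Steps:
l(g, Q) = -Q/9 - g/9 (l(g, Q) = -(g + Q)/9 = -(Q + g)/9 = -Q/9 - g/9)
I(O) = 1 (I(O) = (2*O)/((2*O)) = (2*O)*(1/(2*O)) = 1)
l(78, -59)/I(-3 + 4*4) = (-1/9*(-59) - 1/9*78)/1 = (59/9 - 26/3)*1 = -19/9*1 = -19/9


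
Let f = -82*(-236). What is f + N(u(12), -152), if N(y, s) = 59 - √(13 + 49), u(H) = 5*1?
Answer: 19411 - √62 ≈ 19403.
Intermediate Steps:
f = 19352
u(H) = 5
N(y, s) = 59 - √62
f + N(u(12), -152) = 19352 + (59 - √62) = 19411 - √62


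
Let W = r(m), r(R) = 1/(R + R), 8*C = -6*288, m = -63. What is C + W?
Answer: -27217/126 ≈ -216.01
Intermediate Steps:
C = -216 (C = (-6*288)/8 = (⅛)*(-1728) = -216)
r(R) = 1/(2*R)
W = -1/126 (W = (½)/(-63) = (½)*(-1/63) = -1/126 ≈ -0.0079365)
C + W = -216 - 1/126 = -27217/126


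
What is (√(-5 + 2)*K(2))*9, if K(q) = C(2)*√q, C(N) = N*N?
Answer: 36*I*√6 ≈ 88.182*I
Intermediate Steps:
C(N) = N²
K(q) = 4*√q (K(q) = 2²*√q = 4*√q)
(√(-5 + 2)*K(2))*9 = (√(-5 + 2)*(4*√2))*9 = (√(-3)*(4*√2))*9 = ((I*√3)*(4*√2))*9 = (4*I*√6)*9 = 36*I*√6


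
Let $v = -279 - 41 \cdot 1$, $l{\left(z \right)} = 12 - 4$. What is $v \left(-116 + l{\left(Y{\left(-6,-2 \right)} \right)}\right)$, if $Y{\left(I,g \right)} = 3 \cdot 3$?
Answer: $34560$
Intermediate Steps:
$Y{\left(I,g \right)} = 9$
$l{\left(z \right)} = 8$
$v = -320$ ($v = -279 - 41 = -320$)
$v \left(-116 + l{\left(Y{\left(-6,-2 \right)} \right)}\right) = - 320 \left(-116 + 8\right) = \left(-320\right) \left(-108\right) = 34560$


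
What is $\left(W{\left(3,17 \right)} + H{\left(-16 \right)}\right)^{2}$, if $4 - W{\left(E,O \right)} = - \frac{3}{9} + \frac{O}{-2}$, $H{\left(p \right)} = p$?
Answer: $\frac{361}{36} \approx 10.028$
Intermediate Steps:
$W{\left(E,O \right)} = \frac{13}{3} + \frac{O}{2}$ ($W{\left(E,O \right)} = 4 - \left(- \frac{3}{9} + \frac{O}{-2}\right) = 4 - \left(\left(-3\right) \frac{1}{9} + O \left(- \frac{1}{2}\right)\right) = 4 - \left(- \frac{1}{3} - \frac{O}{2}\right) = 4 + \left(\frac{1}{3} + \frac{O}{2}\right) = \frac{13}{3} + \frac{O}{2}$)
$\left(W{\left(3,17 \right)} + H{\left(-16 \right)}\right)^{2} = \left(\left(\frac{13}{3} + \frac{1}{2} \cdot 17\right) - 16\right)^{2} = \left(\left(\frac{13}{3} + \frac{17}{2}\right) - 16\right)^{2} = \left(\frac{77}{6} - 16\right)^{2} = \left(- \frac{19}{6}\right)^{2} = \frac{361}{36}$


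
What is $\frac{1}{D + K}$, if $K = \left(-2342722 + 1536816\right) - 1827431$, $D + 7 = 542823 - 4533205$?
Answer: $- \frac{1}{6623726} \approx -1.5097 \cdot 10^{-7}$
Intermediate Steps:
$D = -3990389$ ($D = -7 + \left(542823 - 4533205\right) = -7 - 3990382 = -3990389$)
$K = -2633337$ ($K = -805906 - 1827431 = -2633337$)
$\frac{1}{D + K} = \frac{1}{-3990389 - 2633337} = \frac{1}{-6623726} = - \frac{1}{6623726}$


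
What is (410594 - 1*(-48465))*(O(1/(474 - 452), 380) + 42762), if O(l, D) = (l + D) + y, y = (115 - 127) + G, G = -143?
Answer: 434138982185/22 ≈ 1.9734e+10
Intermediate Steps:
y = -155 (y = (115 - 127) - 143 = -12 - 143 = -155)
O(l, D) = -155 + D + l (O(l, D) = (l + D) - 155 = (D + l) - 155 = -155 + D + l)
(410594 - 1*(-48465))*(O(1/(474 - 452), 380) + 42762) = (410594 - 1*(-48465))*((-155 + 380 + 1/(474 - 452)) + 42762) = (410594 + 48465)*((-155 + 380 + 1/22) + 42762) = 459059*((-155 + 380 + 1/22) + 42762) = 459059*(4951/22 + 42762) = 459059*(945715/22) = 434138982185/22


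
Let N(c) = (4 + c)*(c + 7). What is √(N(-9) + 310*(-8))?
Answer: I*√2470 ≈ 49.699*I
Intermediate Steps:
N(c) = (4 + c)*(7 + c)
√(N(-9) + 310*(-8)) = √((28 + (-9)² + 11*(-9)) + 310*(-8)) = √((28 + 81 - 99) - 2480) = √(10 - 2480) = √(-2470) = I*√2470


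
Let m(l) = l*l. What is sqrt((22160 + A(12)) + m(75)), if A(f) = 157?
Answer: sqrt(27942) ≈ 167.16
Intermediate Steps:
m(l) = l**2
sqrt((22160 + A(12)) + m(75)) = sqrt((22160 + 157) + 75**2) = sqrt(22317 + 5625) = sqrt(27942)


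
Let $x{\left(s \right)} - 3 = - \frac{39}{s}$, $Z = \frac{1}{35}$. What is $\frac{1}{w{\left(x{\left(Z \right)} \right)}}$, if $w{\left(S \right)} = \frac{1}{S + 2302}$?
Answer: $940$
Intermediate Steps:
$Z = \frac{1}{35} \approx 0.028571$
$x{\left(s \right)} = 3 - \frac{39}{s}$
$w{\left(S \right)} = \frac{1}{2302 + S}$
$\frac{1}{w{\left(x{\left(Z \right)} \right)}} = \frac{1}{\frac{1}{2302 + \left(3 - 39 \frac{1}{\frac{1}{35}}\right)}} = \frac{1}{\frac{1}{2302 + \left(3 - 1365\right)}} = \frac{1}{\frac{1}{2302 - 1362}} = \frac{1}{\frac{1}{940}} = 940$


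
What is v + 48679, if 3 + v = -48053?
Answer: 623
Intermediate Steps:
v = -48056 (v = -3 - 48053 = -48056)
v + 48679 = -48056 + 48679 = 623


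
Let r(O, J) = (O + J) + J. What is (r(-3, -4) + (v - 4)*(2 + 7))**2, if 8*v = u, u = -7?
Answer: 192721/64 ≈ 3011.3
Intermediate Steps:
r(O, J) = O + 2*J (r(O, J) = (J + O) + J = O + 2*J)
v = -7/8 (v = (1/8)*(-7) = -7/8 ≈ -0.87500)
(r(-3, -4) + (v - 4)*(2 + 7))**2 = ((-3 + 2*(-4)) + (-7/8 - 4)*(2 + 7))**2 = ((-3 - 8) - 39/8*9)**2 = (-11 - 351/8)**2 = (-439/8)**2 = 192721/64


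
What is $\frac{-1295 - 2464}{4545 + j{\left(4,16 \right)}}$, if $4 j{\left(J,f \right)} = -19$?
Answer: $- \frac{15036}{18161} \approx -0.82793$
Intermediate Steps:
$j{\left(J,f \right)} = - \frac{19}{4}$ ($j{\left(J,f \right)} = \frac{1}{4} \left(-19\right) = - \frac{19}{4}$)
$\frac{-1295 - 2464}{4545 + j{\left(4,16 \right)}} = \frac{-1295 - 2464}{4545 - \frac{19}{4}} = - \frac{3759}{\frac{18161}{4}} = \left(-3759\right) \frac{4}{18161} = - \frac{15036}{18161}$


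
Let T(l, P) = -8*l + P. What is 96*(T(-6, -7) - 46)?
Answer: -480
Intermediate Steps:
T(l, P) = P - 8*l
96*(T(-6, -7) - 46) = 96*((-7 - 8*(-6)) - 46) = 96*((-7 + 48) - 46) = 96*(41 - 46) = 96*(-5) = -480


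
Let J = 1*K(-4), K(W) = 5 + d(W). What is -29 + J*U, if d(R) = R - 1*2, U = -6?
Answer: -23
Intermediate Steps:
d(R) = -2 + R (d(R) = R - 2 = -2 + R)
K(W) = 3 + W (K(W) = 5 + (-2 + W) = 3 + W)
J = -1 (J = 1*(3 - 4) = 1*(-1) = -1)
-29 + J*U = -29 - 1*(-6) = -29 + 6 = -23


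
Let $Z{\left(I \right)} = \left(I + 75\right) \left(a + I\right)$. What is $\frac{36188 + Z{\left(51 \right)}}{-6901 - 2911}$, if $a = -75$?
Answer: $- \frac{8291}{2453} \approx -3.3799$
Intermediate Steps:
$Z{\left(I \right)} = \left(-75 + I\right) \left(75 + I\right)$ ($Z{\left(I \right)} = \left(I + 75\right) \left(-75 + I\right) = \left(75 + I\right) \left(-75 + I\right) = \left(-75 + I\right) \left(75 + I\right)$)
$\frac{36188 + Z{\left(51 \right)}}{-6901 - 2911} = \frac{36188 - \left(5625 - 51^{2}\right)}{-6901 - 2911} = \frac{36188 + \left(-5625 + 2601\right)}{-9812} = \left(36188 - 3024\right) \left(- \frac{1}{9812}\right) = 33164 \left(- \frac{1}{9812}\right) = - \frac{8291}{2453}$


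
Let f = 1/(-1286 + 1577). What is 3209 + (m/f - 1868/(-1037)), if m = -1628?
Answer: -487947075/1037 ≈ -4.7054e+5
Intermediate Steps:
f = 1/291 ≈ 0.0034364
3209 + (m/f - 1868/(-1037)) = 3209 + (-1628/1/291 - 1868/(-1037)) = 3209 + (-1628*291 - 1868*(-1/1037)) = 3209 + (-473748 + 1868/1037) = 3209 - 491274808/1037 = -487947075/1037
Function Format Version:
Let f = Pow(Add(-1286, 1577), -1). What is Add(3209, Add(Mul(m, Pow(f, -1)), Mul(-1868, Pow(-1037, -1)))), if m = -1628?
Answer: Rational(-487947075, 1037) ≈ -4.7054e+5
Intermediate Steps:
f = Rational(1, 291) (f = Pow(291, -1) = Rational(1, 291) ≈ 0.0034364)
Add(3209, Add(Mul(m, Pow(f, -1)), Mul(-1868, Pow(-1037, -1)))) = Add(3209, Add(Mul(-1628, Pow(Rational(1, 291), -1)), Mul(-1868, Pow(-1037, -1)))) = Add(3209, Add(Mul(-1628, 291), Mul(-1868, Rational(-1, 1037)))) = Add(3209, Add(-473748, Rational(1868, 1037))) = Add(3209, Rational(-491274808, 1037)) = Rational(-487947075, 1037)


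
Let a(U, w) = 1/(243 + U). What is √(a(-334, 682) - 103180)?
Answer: I*√854433671/91 ≈ 321.22*I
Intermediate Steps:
√(a(-334, 682) - 103180) = √(1/(243 - 334) - 103180) = √(1/(-91) - 103180) = √(-1/91 - 103180) = √(-9389381/91) = I*√854433671/91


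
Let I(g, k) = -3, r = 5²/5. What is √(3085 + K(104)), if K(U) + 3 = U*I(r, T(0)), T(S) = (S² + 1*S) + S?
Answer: √2770 ≈ 52.631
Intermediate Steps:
T(S) = S² + 2*S (T(S) = (S² + S) + S = (S + S²) + S = S² + 2*S)
r = 5 (r = 25*(⅕) = 5)
K(U) = -3 - 3*U (K(U) = -3 + U*(-3) = -3 - 3*U)
√(3085 + K(104)) = √(3085 + (-3 - 3*104)) = √(3085 + (-3 - 312)) = √(3085 - 315) = √2770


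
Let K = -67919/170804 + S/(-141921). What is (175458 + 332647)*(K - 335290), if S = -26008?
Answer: -317669628019781950795/1864667268 ≈ -1.7036e+11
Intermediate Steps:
K = -5196861967/24240674484 (K = -67919/170804 - 26008/(-141921) = -67919*1/170804 - 26008*(-1/141921) = -67919/170804 + 26008/141921 = -5196861967/24240674484 ≈ -0.21439)
(175458 + 332647)*(K - 335290) = (175458 + 332647)*(-5196861967/24240674484 - 335290) = 508105*(-8127660944602327/24240674484) = -317669628019781950795/1864667268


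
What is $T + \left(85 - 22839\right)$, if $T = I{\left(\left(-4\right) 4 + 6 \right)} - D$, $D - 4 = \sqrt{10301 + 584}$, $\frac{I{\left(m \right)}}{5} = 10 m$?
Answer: $-23258 - \sqrt{10885} \approx -23362.0$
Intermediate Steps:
$I{\left(m \right)} = 50 m$ ($I{\left(m \right)} = 5 \cdot 10 m = 50 m$)
$D = 4 + \sqrt{10885}$ ($D = 4 + \sqrt{10301 + 584} = 4 + \sqrt{10885} \approx 108.33$)
$T = -504 - \sqrt{10885}$ ($T = 50 \left(\left(-4\right) 4 + 6\right) - \left(4 + \sqrt{10885}\right) = 50 \left(-16 + 6\right) - \left(4 + \sqrt{10885}\right) = 50 \left(-10\right) - \left(4 + \sqrt{10885}\right) = -500 - \left(4 + \sqrt{10885}\right) = -504 - \sqrt{10885} \approx -608.33$)
$T + \left(85 - 22839\right) = \left(-504 - \sqrt{10885}\right) + \left(85 - 22839\right) = \left(-504 - \sqrt{10885}\right) - 22754 = -23258 - \sqrt{10885}$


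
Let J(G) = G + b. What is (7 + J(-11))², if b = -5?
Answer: 81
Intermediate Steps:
J(G) = -5 + G (J(G) = G - 5 = -5 + G)
(7 + J(-11))² = (7 + (-5 - 11))² = (7 - 16)² = (-9)² = 81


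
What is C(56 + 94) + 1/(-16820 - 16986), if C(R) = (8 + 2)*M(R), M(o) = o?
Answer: 50708999/33806 ≈ 1500.0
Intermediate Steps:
C(R) = 10*R (C(R) = (8 + 2)*R = 10*R)
C(56 + 94) + 1/(-16820 - 16986) = 10*(56 + 94) + 1/(-16820 - 16986) = 10*150 + 1/(-33806) = 1500 - 1/33806 = 50708999/33806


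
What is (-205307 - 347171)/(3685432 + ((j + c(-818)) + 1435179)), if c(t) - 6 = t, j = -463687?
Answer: -276239/2328056 ≈ -0.11866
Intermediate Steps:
c(t) = 6 + t
(-205307 - 347171)/(3685432 + ((j + c(-818)) + 1435179)) = (-205307 - 347171)/(3685432 + ((-463687 + (6 - 818)) + 1435179)) = -552478/(3685432 + ((-463687 - 812) + 1435179)) = -552478/(3685432 + (-464499 + 1435179)) = -552478/(3685432 + 970680) = -552478/4656112 = -552478*1/4656112 = -276239/2328056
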